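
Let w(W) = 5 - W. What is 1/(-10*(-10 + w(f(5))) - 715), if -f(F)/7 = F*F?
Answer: -1/2415 ≈ -0.00041408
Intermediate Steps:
f(F) = -7*F² (f(F) = -7*F*F = -7*F²)
1/(-10*(-10 + w(f(5))) - 715) = 1/(-10*(-10 + (5 - (-7)*5²)) - 715) = 1/(-10*(-10 + (5 - (-7)*25)) - 715) = 1/(-10*(-10 + (5 - 1*(-175))) - 715) = 1/(-10*(-10 + (5 + 175)) - 715) = 1/(-10*(-10 + 180) - 715) = 1/(-10*170 - 715) = 1/(-1700 - 715) = 1/(-2415) = -1/2415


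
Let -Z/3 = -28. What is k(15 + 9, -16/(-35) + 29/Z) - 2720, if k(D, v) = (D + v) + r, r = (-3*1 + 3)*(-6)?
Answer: -1131983/420 ≈ -2695.2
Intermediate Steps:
Z = 84 (Z = -3*(-28) = 84)
r = 0 (r = (-3 + 3)*(-6) = 0*(-6) = 0)
k(D, v) = D + v (k(D, v) = (D + v) + 0 = D + v)
k(15 + 9, -16/(-35) + 29/Z) - 2720 = ((15 + 9) + (-16/(-35) + 29/84)) - 2720 = (24 + (-16*(-1/35) + 29*(1/84))) - 2720 = (24 + (16/35 + 29/84)) - 2720 = (24 + 337/420) - 2720 = 10417/420 - 2720 = -1131983/420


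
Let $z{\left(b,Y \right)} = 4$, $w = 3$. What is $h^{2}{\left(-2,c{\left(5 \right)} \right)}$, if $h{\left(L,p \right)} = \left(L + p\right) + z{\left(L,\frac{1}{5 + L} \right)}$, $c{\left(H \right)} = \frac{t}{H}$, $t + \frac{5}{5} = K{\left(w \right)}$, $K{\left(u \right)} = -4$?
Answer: $1$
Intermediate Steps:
$t = -5$ ($t = -1 - 4 = -5$)
$c{\left(H \right)} = - \frac{5}{H}$
$h{\left(L,p \right)} = 4 + L + p$ ($h{\left(L,p \right)} = \left(L + p\right) + 4 = 4 + L + p$)
$h^{2}{\left(-2,c{\left(5 \right)} \right)} = \left(4 - 2 - \frac{5}{5}\right)^{2} = \left(4 - 2 - 1\right)^{2} = 1^{2} = 1$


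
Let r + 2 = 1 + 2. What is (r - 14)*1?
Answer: -13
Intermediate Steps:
r = 1 (r = -2 + (1 + 2) = -2 + 3 = 1)
(r - 14)*1 = (1 - 14)*1 = -13*1 = -13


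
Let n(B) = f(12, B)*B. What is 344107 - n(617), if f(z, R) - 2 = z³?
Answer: -723303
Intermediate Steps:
f(z, R) = 2 + z³
n(B) = 1730*B (n(B) = (2 + 12³)*B = (2 + 1728)*B = 1730*B)
344107 - n(617) = 344107 - 1730*617 = 344107 - 1*1067410 = 344107 - 1067410 = -723303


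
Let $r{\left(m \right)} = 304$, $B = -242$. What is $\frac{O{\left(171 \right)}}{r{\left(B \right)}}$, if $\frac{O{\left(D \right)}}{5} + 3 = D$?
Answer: $\frac{105}{38} \approx 2.7632$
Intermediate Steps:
$O{\left(D \right)} = -15 + 5 D$
$\frac{O{\left(171 \right)}}{r{\left(B \right)}} = \frac{-15 + 5 \cdot 171}{304} = \left(-15 + 855\right) \frac{1}{304} = 840 \cdot \frac{1}{304} = \frac{105}{38}$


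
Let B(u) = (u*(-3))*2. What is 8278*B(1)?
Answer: -49668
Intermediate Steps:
B(u) = -6*u (B(u) = -3*u*2 = -6*u)
8278*B(1) = 8278*(-6*1) = 8278*(-6) = -49668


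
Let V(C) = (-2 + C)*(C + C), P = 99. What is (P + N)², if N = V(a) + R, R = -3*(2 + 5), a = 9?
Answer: 41616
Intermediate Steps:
V(C) = 2*C*(-2 + C) (V(C) = (-2 + C)*(2*C) = 2*C*(-2 + C))
R = -21 (R = -3*7 = -21)
N = 105 (N = 2*9*(-2 + 9) - 21 = 2*9*7 - 21 = 126 - 21 = 105)
(P + N)² = (99 + 105)² = 204² = 41616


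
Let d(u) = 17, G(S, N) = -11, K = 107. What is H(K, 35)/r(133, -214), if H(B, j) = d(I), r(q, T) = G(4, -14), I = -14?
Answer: -17/11 ≈ -1.5455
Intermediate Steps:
r(q, T) = -11
H(B, j) = 17
H(K, 35)/r(133, -214) = 17/(-11) = 17*(-1/11) = -17/11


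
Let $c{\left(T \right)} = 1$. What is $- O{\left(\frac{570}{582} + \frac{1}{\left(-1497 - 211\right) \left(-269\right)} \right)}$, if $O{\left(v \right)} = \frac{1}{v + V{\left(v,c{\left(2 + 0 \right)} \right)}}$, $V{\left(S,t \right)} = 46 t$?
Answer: $- \frac{44566844}{2093722861} \approx -0.021286$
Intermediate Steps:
$O{\left(v \right)} = \frac{1}{46 + v}$ ($O{\left(v \right)} = \frac{1}{v + 46 \cdot 1} = \frac{1}{v + 46} = \frac{1}{46 + v}$)
$- O{\left(\frac{570}{582} + \frac{1}{\left(-1497 - 211\right) \left(-269\right)} \right)} = - \frac{1}{46 + \left(\frac{570}{582} + \frac{1}{\left(-1497 - 211\right) \left(-269\right)}\right)} = - \frac{1}{46 + \left(570 \cdot \frac{1}{582} + \frac{1}{-1708} \left(- \frac{1}{269}\right)\right)} = - \frac{1}{46 + \left(\frac{95}{97} - - \frac{1}{459452}\right)} = - \frac{1}{46 + \left(\frac{95}{97} + \frac{1}{459452}\right)} = - \frac{1}{46 + \frac{43648037}{44566844}} = - \frac{1}{\frac{2093722861}{44566844}} = \left(-1\right) \frac{44566844}{2093722861} = - \frac{44566844}{2093722861}$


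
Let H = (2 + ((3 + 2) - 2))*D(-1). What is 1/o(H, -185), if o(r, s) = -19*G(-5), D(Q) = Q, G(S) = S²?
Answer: -1/475 ≈ -0.0021053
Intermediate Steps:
H = -5 (H = (2 + ((3 + 2) - 2))*(-1) = (2 + (5 - 2))*(-1) = (2 + 3)*(-1) = 5*(-1) = -5)
o(r, s) = -475 (o(r, s) = -19*(-5)² = -19*25 = -475)
1/o(H, -185) = 1/(-475) = -1/475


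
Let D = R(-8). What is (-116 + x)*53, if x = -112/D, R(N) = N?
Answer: -5406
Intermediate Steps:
D = -8
x = 14 (x = -112/(-8) = -112*(-⅛) = 14)
(-116 + x)*53 = (-116 + 14)*53 = -102*53 = -5406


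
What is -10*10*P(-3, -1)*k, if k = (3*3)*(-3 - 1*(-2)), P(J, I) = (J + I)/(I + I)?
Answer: 1800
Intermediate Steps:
P(J, I) = (I + J)/(2*I) (P(J, I) = (I + J)/((2*I)) = (I + J)*(1/(2*I)) = (I + J)/(2*I))
k = -9 (k = 9*(-3 + 2) = 9*(-1) = -9)
-10*10*P(-3, -1)*k = -10*10*((1/2)*(-1 - 3)/(-1))*(-9) = -10*10*((1/2)*(-1)*(-4))*(-9) = -10*10*2*(-9) = -200*(-9) = -10*(-180) = 1800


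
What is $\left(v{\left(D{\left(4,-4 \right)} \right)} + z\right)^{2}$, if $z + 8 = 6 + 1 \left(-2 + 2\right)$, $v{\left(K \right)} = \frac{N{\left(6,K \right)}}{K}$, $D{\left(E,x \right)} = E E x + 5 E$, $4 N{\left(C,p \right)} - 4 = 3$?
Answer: $\frac{128881}{30976} \approx 4.1607$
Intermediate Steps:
$N{\left(C,p \right)} = \frac{7}{4}$ ($N{\left(C,p \right)} = 1 + \frac{1}{4} \cdot 3 = 1 + \frac{3}{4} = \frac{7}{4}$)
$D{\left(E,x \right)} = 5 E + x E^{2}$ ($D{\left(E,x \right)} = E^{2} x + 5 E = x E^{2} + 5 E = 5 E + x E^{2}$)
$v{\left(K \right)} = \frac{7}{4 K}$
$z = -2$ ($z = -8 + \left(6 + 1 \left(-2 + 2\right)\right) = -8 + \left(6 + 1 \cdot 0\right) = -8 + \left(6 + 0\right) = -8 + 6 = -2$)
$\left(v{\left(D{\left(4,-4 \right)} \right)} + z\right)^{2} = \left(\frac{7}{4 \cdot 4 \left(5 + 4 \left(-4\right)\right)} - 2\right)^{2} = \left(\frac{7}{4 \cdot 4 \left(5 - 16\right)} - 2\right)^{2} = \left(\frac{7}{4 \cdot 4 \left(-11\right)} - 2\right)^{2} = \left(\frac{7}{4 \left(-44\right)} - 2\right)^{2} = \left(\frac{7}{4} \left(- \frac{1}{44}\right) - 2\right)^{2} = \left(- \frac{7}{176} - 2\right)^{2} = \left(- \frac{359}{176}\right)^{2} = \frac{128881}{30976}$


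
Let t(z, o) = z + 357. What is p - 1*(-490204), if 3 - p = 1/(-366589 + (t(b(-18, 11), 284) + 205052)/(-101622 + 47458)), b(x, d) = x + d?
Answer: 4866807449198875/9928065999 ≈ 4.9021e+5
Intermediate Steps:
b(x, d) = d + x
t(z, o) = 357 + z
p = 29784225079/9928065999 (p = 3 - 1/(-366589 + ((357 + (11 - 18)) + 205052)/(-101622 + 47458)) = 3 - 1/(-366589 + ((357 - 7) + 205052)/(-54164)) = 3 - 1/(-366589 + (350 + 205052)*(-1/54164)) = 3 - 1/(-366589 + 205402*(-1/54164)) = 3 - 1/(-366589 - 102701/27082) = 3 - 1/(-9928065999/27082) = 3 - 1*(-27082/9928065999) = 3 + 27082/9928065999 = 29784225079/9928065999 ≈ 3.0000)
p - 1*(-490204) = 29784225079/9928065999 - 1*(-490204) = 29784225079/9928065999 + 490204 = 4866807449198875/9928065999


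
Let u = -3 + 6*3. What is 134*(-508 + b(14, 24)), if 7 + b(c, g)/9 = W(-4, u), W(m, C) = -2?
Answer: -78926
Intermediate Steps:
u = 15 (u = -3 + 18 = 15)
b(c, g) = -81 (b(c, g) = -63 + 9*(-2) = -63 - 18 = -81)
134*(-508 + b(14, 24)) = 134*(-508 - 81) = 134*(-589) = -78926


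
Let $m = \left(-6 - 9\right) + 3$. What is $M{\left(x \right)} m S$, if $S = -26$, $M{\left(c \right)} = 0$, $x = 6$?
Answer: $0$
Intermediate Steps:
$m = -12$ ($m = -15 + 3 = -12$)
$M{\left(x \right)} m S = 0 \left(-12\right) \left(-26\right) = 0 \left(-26\right) = 0$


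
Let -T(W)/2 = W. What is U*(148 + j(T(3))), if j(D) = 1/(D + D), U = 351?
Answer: 207675/4 ≈ 51919.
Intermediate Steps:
T(W) = -2*W
j(D) = 1/(2*D)
U*(148 + j(T(3))) = 351*(148 + 1/(2*((-2*3)))) = 351*(148 + (1/2)/(-6)) = 351*(148 + (1/2)*(-1/6)) = 351*(148 - 1/12) = 351*(1775/12) = 207675/4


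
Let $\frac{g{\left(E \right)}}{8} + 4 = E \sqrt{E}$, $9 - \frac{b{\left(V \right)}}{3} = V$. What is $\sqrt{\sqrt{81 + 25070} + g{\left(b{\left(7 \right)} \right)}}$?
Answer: $\sqrt{-32 + \sqrt{25151} + 48 \sqrt{6}} \approx 15.626$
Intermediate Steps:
$b{\left(V \right)} = 27 - 3 V$
$g{\left(E \right)} = -32 + 8 E^{\frac{3}{2}}$ ($g{\left(E \right)} = -32 + 8 E \sqrt{E} = -32 + 8 E^{\frac{3}{2}}$)
$\sqrt{\sqrt{81 + 25070} + g{\left(b{\left(7 \right)} \right)}} = \sqrt{\sqrt{81 + 25070} - \left(32 - 8 \left(27 - 21\right)^{\frac{3}{2}}\right)} = \sqrt{\sqrt{25151} - \left(32 - 8 \left(27 - 21\right)^{\frac{3}{2}}\right)} = \sqrt{\sqrt{25151} - \left(32 - 8 \cdot 6^{\frac{3}{2}}\right)} = \sqrt{\sqrt{25151} - \left(32 - 8 \cdot 6 \sqrt{6}\right)} = \sqrt{\sqrt{25151} - \left(32 - 48 \sqrt{6}\right)} = \sqrt{-32 + \sqrt{25151} + 48 \sqrt{6}}$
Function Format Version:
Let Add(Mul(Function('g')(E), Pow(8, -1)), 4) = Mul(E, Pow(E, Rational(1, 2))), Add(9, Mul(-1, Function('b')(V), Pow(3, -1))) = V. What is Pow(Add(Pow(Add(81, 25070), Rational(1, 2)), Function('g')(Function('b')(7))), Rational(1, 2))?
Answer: Pow(Add(-32, Pow(25151, Rational(1, 2)), Mul(48, Pow(6, Rational(1, 2)))), Rational(1, 2)) ≈ 15.626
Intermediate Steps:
Function('b')(V) = Add(27, Mul(-3, V))
Function('g')(E) = Add(-32, Mul(8, Pow(E, Rational(3, 2)))) (Function('g')(E) = Add(-32, Mul(8, Mul(E, Pow(E, Rational(1, 2))))) = Add(-32, Mul(8, Pow(E, Rational(3, 2)))))
Pow(Add(Pow(Add(81, 25070), Rational(1, 2)), Function('g')(Function('b')(7))), Rational(1, 2)) = Pow(Add(Pow(Add(81, 25070), Rational(1, 2)), Add(-32, Mul(8, Pow(Add(27, Mul(-3, 7)), Rational(3, 2))))), Rational(1, 2)) = Pow(Add(Pow(25151, Rational(1, 2)), Add(-32, Mul(8, Pow(Add(27, -21), Rational(3, 2))))), Rational(1, 2)) = Pow(Add(Pow(25151, Rational(1, 2)), Add(-32, Mul(8, Pow(6, Rational(3, 2))))), Rational(1, 2)) = Pow(Add(Pow(25151, Rational(1, 2)), Add(-32, Mul(8, Mul(6, Pow(6, Rational(1, 2)))))), Rational(1, 2)) = Pow(Add(Pow(25151, Rational(1, 2)), Add(-32, Mul(48, Pow(6, Rational(1, 2))))), Rational(1, 2)) = Pow(Add(-32, Pow(25151, Rational(1, 2)), Mul(48, Pow(6, Rational(1, 2)))), Rational(1, 2))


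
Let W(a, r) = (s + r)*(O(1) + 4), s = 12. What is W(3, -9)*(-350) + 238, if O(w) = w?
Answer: -5012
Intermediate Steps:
W(a, r) = 60 + 5*r (W(a, r) = (12 + r)*(1 + 4) = (12 + r)*5 = 60 + 5*r)
W(3, -9)*(-350) + 238 = (60 + 5*(-9))*(-350) + 238 = (60 - 45)*(-350) + 238 = 15*(-350) + 238 = -5250 + 238 = -5012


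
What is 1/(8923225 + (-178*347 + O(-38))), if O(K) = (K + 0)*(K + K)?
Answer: 1/8864347 ≈ 1.1281e-7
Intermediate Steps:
O(K) = 2*K**2 (O(K) = K*(2*K) = 2*K**2)
1/(8923225 + (-178*347 + O(-38))) = 1/(8923225 + (-178*347 + 2*(-38)**2)) = 1/(8923225 + (-61766 + 2*1444)) = 1/(8923225 + (-61766 + 2888)) = 1/(8923225 - 58878) = 1/8864347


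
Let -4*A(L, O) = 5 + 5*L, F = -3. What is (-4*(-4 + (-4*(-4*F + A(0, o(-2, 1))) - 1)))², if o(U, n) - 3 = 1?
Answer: 36864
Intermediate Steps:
o(U, n) = 4 (o(U, n) = 3 + 1 = 4)
A(L, O) = -5/4 - 5*L/4 (A(L, O) = -(5 + 5*L)/4 = -5/4 - 5*L/4)
(-4*(-4 + (-4*(-4*F + A(0, o(-2, 1))) - 1)))² = (-4*(-4 + (-4*(-4*(-3) + (-5/4 - 5/4*0)) - 1)))² = (-4*(-4 + (-4*(12 + (-5/4 + 0)) - 1)))² = (-4*(-4 + (-4*(12 - 5/4) - 1)))² = (-4*(-4 + (-4*43/4 - 1)))² = (-4*(-4 + (-43 - 1)))² = (-4*(-4 - 44))² = (-4*(-48))² = 192² = 36864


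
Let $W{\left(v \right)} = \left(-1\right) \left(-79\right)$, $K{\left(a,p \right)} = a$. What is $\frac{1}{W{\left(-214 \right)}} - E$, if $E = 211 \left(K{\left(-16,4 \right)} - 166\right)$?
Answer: $\frac{3033759}{79} \approx 38402.0$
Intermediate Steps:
$W{\left(v \right)} = 79$
$E = -38402$ ($E = 211 \left(-16 - 166\right) = 211 \left(-182\right) = -38402$)
$\frac{1}{W{\left(-214 \right)}} - E = \frac{1}{79} - -38402 = \frac{1}{79} + 38402 = \frac{3033759}{79}$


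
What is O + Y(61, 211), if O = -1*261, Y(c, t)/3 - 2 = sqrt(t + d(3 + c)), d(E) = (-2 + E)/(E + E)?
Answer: -255 + 3*sqrt(13535)/8 ≈ -211.37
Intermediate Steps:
d(E) = (-2 + E)/(2*E) (d(E) = (-2 + E)/((2*E)) = (-2 + E)*(1/(2*E)) = (-2 + E)/(2*E))
Y(c, t) = 6 + 3*sqrt(t + (1 + c)/(2*(3 + c))) (Y(c, t) = 6 + 3*sqrt(t + (-2 + (3 + c))/(2*(3 + c))) = 6 + 3*sqrt(t + (1 + c)/(2*(3 + c))))
O = -261
O + Y(61, 211) = -261 + (6 + 3*sqrt(2/(3 + 61) + 4*211 + 2*61/(3 + 61))/2) = -261 + (6 + 3*sqrt(2/64 + 844 + 2*61/64)/2) = -261 + (6 + 3*sqrt(2*(1/64) + 844 + 2*61*(1/64))/2) = -261 + (6 + 3*sqrt(1/32 + 844 + 61/32)/2) = -261 + (6 + 3*sqrt(13535/16)/2) = -261 + (6 + 3*(sqrt(13535)/4)/2) = -261 + (6 + 3*sqrt(13535)/8) = -255 + 3*sqrt(13535)/8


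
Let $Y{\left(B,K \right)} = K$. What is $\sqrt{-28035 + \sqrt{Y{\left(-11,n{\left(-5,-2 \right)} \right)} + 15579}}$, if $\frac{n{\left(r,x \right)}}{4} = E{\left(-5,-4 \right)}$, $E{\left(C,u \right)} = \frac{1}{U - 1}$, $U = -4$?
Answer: $\frac{\sqrt{-700875 + 5 \sqrt{389455}}}{5} \approx 167.06 i$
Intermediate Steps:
$E{\left(C,u \right)} = - \frac{1}{5}$ ($E{\left(C,u \right)} = \frac{1}{-4 - 1} = \frac{1}{-5} = - \frac{1}{5}$)
$n{\left(r,x \right)} = - \frac{4}{5}$ ($n{\left(r,x \right)} = 4 \left(- \frac{1}{5}\right) = - \frac{4}{5}$)
$\sqrt{-28035 + \sqrt{Y{\left(-11,n{\left(-5,-2 \right)} \right)} + 15579}} = \sqrt{-28035 + \sqrt{- \frac{4}{5} + 15579}} = \sqrt{-28035 + \sqrt{\frac{77891}{5}}} = \sqrt{-28035 + \frac{\sqrt{389455}}{5}}$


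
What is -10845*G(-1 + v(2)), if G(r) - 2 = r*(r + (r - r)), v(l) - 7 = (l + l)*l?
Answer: -2147310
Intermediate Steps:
v(l) = 7 + 2*l**2 (v(l) = 7 + (l + l)*l = 7 + (2*l)*l = 7 + 2*l**2)
G(r) = 2 + r**2 (G(r) = 2 + r*(r + (r - r)) = 2 + r*(r + 0) = 2 + r*r = 2 + r**2)
-10845*G(-1 + v(2)) = -10845*(2 + (-1 + (7 + 2*2**2))**2) = -10845*(2 + (-1 + (7 + 2*4))**2) = -10845*(2 + (-1 + (7 + 8))**2) = -10845*(2 + (-1 + 15)**2) = -10845*(2 + 14**2) = -10845*(2 + 196) = -10845*198 = -2147310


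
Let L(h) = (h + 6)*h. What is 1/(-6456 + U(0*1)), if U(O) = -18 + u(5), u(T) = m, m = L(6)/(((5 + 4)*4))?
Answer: -1/6472 ≈ -0.00015451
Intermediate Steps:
L(h) = h*(6 + h) (L(h) = (6 + h)*h = h*(6 + h))
m = 2 (m = (6*(6 + 6))/(((5 + 4)*4)) = (6*12)/((9*4)) = 72/36 = 72*(1/36) = 2)
u(T) = 2
U(O) = -16 (U(O) = -18 + 2 = -16)
1/(-6456 + U(0*1)) = 1/(-6456 - 16) = 1/(-6472) = -1/6472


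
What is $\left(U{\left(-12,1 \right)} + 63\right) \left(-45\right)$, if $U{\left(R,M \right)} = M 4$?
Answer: $-3015$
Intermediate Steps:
$U{\left(R,M \right)} = 4 M$
$\left(U{\left(-12,1 \right)} + 63\right) \left(-45\right) = \left(4 \cdot 1 + 63\right) \left(-45\right) = \left(4 + 63\right) \left(-45\right) = 67 \left(-45\right) = -3015$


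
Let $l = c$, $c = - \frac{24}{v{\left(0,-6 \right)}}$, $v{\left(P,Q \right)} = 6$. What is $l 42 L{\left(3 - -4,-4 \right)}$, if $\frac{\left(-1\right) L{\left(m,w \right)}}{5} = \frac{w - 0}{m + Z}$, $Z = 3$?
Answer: $-336$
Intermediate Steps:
$c = -4$ ($c = - \frac{24}{6} = \left(-24\right) \frac{1}{6} = -4$)
$l = -4$
$L{\left(m,w \right)} = - \frac{5 w}{3 + m}$ ($L{\left(m,w \right)} = - 5 \frac{w - 0}{m + 3} = - 5 \frac{w + 0}{3 + m} = - 5 \frac{w}{3 + m} = - \frac{5 w}{3 + m}$)
$l 42 L{\left(3 - -4,-4 \right)} = \left(-4\right) 42 \left(\left(-5\right) \left(-4\right) \frac{1}{3 + \left(3 - -4\right)}\right) = - 168 \left(\left(-5\right) \left(-4\right) \frac{1}{3 + \left(3 + 4\right)}\right) = - 168 \left(\left(-5\right) \left(-4\right) \frac{1}{3 + 7}\right) = - 168 \left(\left(-5\right) \left(-4\right) \frac{1}{10}\right) = \left(-168\right) 2 = -336$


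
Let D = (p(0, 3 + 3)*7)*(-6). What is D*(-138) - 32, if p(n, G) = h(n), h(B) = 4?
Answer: 23152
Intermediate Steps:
p(n, G) = 4
D = -168 (D = (4*7)*(-6) = 28*(-6) = -168)
D*(-138) - 32 = -168*(-138) - 32 = 23184 - 32 = 23152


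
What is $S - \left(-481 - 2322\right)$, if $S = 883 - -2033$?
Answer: $5719$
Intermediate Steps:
$S = 2916$ ($S = 883 + 2033 = 2916$)
$S - \left(-481 - 2322\right) = 2916 - \left(-481 - 2322\right) = 2916 - -2803 = 2916 + 2803 = 5719$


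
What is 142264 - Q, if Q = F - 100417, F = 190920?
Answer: 51761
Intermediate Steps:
Q = 90503 (Q = 190920 - 100417 = 90503)
142264 - Q = 142264 - 1*90503 = 142264 - 90503 = 51761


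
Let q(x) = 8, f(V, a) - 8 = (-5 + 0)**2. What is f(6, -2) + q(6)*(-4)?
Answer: 1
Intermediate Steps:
f(V, a) = 33 (f(V, a) = 8 + (-5 + 0)**2 = 8 + (-5)**2 = 8 + 25 = 33)
f(6, -2) + q(6)*(-4) = 33 + 8*(-4) = 33 - 32 = 1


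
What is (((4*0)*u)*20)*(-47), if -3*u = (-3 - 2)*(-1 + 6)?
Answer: 0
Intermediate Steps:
u = 25/3 (u = -(-3 - 2)*(-1 + 6)/3 = -(-5)*5/3 = -⅓*(-25) = 25/3 ≈ 8.3333)
(((4*0)*u)*20)*(-47) = (((4*0)*(25/3))*20)*(-47) = ((0*(25/3))*20)*(-47) = (0*20)*(-47) = 0*(-47) = 0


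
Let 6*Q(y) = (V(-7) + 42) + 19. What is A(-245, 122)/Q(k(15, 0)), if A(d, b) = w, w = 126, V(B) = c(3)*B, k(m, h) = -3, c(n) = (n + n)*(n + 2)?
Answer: -756/149 ≈ -5.0738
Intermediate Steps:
c(n) = 2*n*(2 + n) (c(n) = (2*n)*(2 + n) = 2*n*(2 + n))
V(B) = 30*B (V(B) = (2*3*(2 + 3))*B = (2*3*5)*B = 30*B)
Q(y) = -149/6 (Q(y) = ((30*(-7) + 42) + 19)/6 = ((-210 + 42) + 19)/6 = (-168 + 19)/6 = (1/6)*(-149) = -149/6)
A(d, b) = 126
A(-245, 122)/Q(k(15, 0)) = 126/(-149/6) = 126*(-6/149) = -756/149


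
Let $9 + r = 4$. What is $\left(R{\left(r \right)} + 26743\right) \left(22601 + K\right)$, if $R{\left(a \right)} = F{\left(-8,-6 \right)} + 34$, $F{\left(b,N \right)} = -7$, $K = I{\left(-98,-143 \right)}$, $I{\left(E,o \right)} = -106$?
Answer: $602191150$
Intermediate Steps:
$K = -106$
$r = -5$ ($r = -9 + 4 = -5$)
$R{\left(a \right)} = 27$ ($R{\left(a \right)} = -7 + 34 = 27$)
$\left(R{\left(r \right)} + 26743\right) \left(22601 + K\right) = \left(27 + 26743\right) \left(22601 - 106\right) = 26770 \cdot 22495 = 602191150$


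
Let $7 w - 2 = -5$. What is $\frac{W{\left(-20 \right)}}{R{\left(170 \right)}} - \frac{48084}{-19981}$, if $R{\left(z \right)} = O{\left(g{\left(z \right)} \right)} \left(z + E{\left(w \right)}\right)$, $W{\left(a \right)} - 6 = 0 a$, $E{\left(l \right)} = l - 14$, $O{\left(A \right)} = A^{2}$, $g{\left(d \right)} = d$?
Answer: $\frac{252217549267}{104807338350} \approx 2.4065$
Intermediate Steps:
$w = - \frac{3}{7}$ ($w = \frac{2}{7} + \frac{1}{7} \left(-5\right) = \frac{2}{7} - \frac{5}{7} = - \frac{3}{7} \approx -0.42857$)
$E{\left(l \right)} = -14 + l$
$W{\left(a \right)} = 6$ ($W{\left(a \right)} = 6 + 0 a = 6 + 0 = 6$)
$R{\left(z \right)} = z^{2} \left(- \frac{101}{7} + z\right)$ ($R{\left(z \right)} = z^{2} \left(z - \frac{101}{7}\right) = z^{2} \left(- \frac{101}{7} + z\right)$)
$\frac{W{\left(-20 \right)}}{R{\left(170 \right)}} - \frac{48084}{-19981} = \frac{6}{170^{2} \left(- \frac{101}{7} + 170\right)} - \frac{48084}{-19981} = \frac{6}{28900 \cdot \frac{1089}{7}} - - \frac{48084}{19981} = \frac{6}{\frac{31472100}{7}} + \frac{48084}{19981} = 6 \cdot \frac{7}{31472100} + \frac{48084}{19981} = \frac{7}{5245350} + \frac{48084}{19981} = \frac{252217549267}{104807338350}$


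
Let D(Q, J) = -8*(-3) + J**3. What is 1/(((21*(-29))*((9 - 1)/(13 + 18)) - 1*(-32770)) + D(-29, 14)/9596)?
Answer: 74369/2425405654 ≈ 3.0663e-5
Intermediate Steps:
D(Q, J) = 24 + J**3
1/(((21*(-29))*((9 - 1)/(13 + 18)) - 1*(-32770)) + D(-29, 14)/9596) = 1/(((21*(-29))*((9 - 1)/(13 + 18)) - 1*(-32770)) + (24 + 14**3)/9596) = 1/((-4872/31 + 32770) + (24 + 2744)*(1/9596)) = 1/((-4872/31 + 32770) + 2768*(1/9596)) = 1/((-609*8/31 + 32770) + 692/2399) = 1/((-4872/31 + 32770) + 692/2399) = 1/(1010998/31 + 692/2399) = 1/(2425405654/74369) = 74369/2425405654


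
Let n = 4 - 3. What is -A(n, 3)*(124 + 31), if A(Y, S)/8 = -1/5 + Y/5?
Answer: 0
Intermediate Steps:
n = 1
A(Y, S) = -8/5 + 8*Y/5 (A(Y, S) = 8*(-1/5 + Y/5) = 8*(-1*⅕ + Y*(⅕)) = 8*(-⅕ + Y/5) = -8/5 + 8*Y/5)
-A(n, 3)*(124 + 31) = -(-8/5 + (8/5)*1)*(124 + 31) = -(-8/5 + 8/5)*155 = -0*155 = -1*0 = 0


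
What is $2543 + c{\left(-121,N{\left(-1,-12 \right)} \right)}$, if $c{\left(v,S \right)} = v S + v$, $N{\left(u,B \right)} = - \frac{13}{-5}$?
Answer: $\frac{10537}{5} \approx 2107.4$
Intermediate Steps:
$N{\left(u,B \right)} = \frac{13}{5}$ ($N{\left(u,B \right)} = \left(-13\right) \left(- \frac{1}{5}\right) = \frac{13}{5}$)
$c{\left(v,S \right)} = v + S v$ ($c{\left(v,S \right)} = S v + v = v + S v$)
$2543 + c{\left(-121,N{\left(-1,-12 \right)} \right)} = 2543 - 121 \left(1 + \frac{13}{5}\right) = 2543 - \frac{2178}{5} = \frac{10537}{5}$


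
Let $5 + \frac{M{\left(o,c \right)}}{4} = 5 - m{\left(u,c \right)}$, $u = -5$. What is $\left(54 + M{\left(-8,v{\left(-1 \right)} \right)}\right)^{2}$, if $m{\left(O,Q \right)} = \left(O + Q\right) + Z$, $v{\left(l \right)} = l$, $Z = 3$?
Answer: $4356$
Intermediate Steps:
$m{\left(O,Q \right)} = 3 + O + Q$ ($m{\left(O,Q \right)} = \left(O + Q\right) + 3 = 3 + O + Q$)
$M{\left(o,c \right)} = 8 - 4 c$ ($M{\left(o,c \right)} = -20 + 4 \left(5 - \left(3 - 5 + c\right)\right) = -20 + 4 \left(5 - \left(-2 + c\right)\right) = -20 + 4 \left(7 - c\right) = -20 - \left(-28 + 4 c\right) = 8 - 4 c$)
$\left(54 + M{\left(-8,v{\left(-1 \right)} \right)}\right)^{2} = \left(54 + \left(8 - -4\right)\right)^{2} = \left(54 + \left(8 + 4\right)\right)^{2} = \left(54 + 12\right)^{2} = 66^{2} = 4356$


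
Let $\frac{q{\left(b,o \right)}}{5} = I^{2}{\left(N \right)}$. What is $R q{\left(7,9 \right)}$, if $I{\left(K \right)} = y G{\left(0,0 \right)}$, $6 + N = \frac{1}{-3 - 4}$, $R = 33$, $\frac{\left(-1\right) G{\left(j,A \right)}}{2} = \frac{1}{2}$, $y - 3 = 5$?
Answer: $10560$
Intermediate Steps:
$y = 8$ ($y = 3 + 5 = 8$)
$G{\left(j,A \right)} = -1$ ($G{\left(j,A \right)} = - \frac{2}{2} = \left(-2\right) \frac{1}{2} = -1$)
$N = - \frac{43}{7}$ ($N = -6 + \frac{1}{-3 - 4} = -6 + \frac{1}{-7} = -6 - \frac{1}{7} = - \frac{43}{7} \approx -6.1429$)
$I{\left(K \right)} = -8$ ($I{\left(K \right)} = 8 \left(-1\right) = -8$)
$q{\left(b,o \right)} = 320$ ($q{\left(b,o \right)} = 5 \left(-8\right)^{2} = 5 \cdot 64 = 320$)
$R q{\left(7,9 \right)} = 33 \cdot 320 = 10560$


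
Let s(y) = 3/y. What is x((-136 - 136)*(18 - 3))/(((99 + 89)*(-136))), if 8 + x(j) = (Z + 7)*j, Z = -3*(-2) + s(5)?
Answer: 6937/3196 ≈ 2.1705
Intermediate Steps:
Z = 33/5 (Z = -3*(-2) + 3/5 = 6 + 3*(1/5) = 6 + 3/5 = 33/5 ≈ 6.6000)
x(j) = -8 + 68*j/5 (x(j) = -8 + (33/5 + 7)*j = -8 + 68*j/5)
x((-136 - 136)*(18 - 3))/(((99 + 89)*(-136))) = (-8 + 68*((-136 - 136)*(18 - 3))/5)/(((99 + 89)*(-136))) = (-8 + 68*(-272*15)/5)/((188*(-136))) = (-8 + (68/5)*(-4080))/(-25568) = (-8 - 55488)*(-1/25568) = -55496*(-1/25568) = 6937/3196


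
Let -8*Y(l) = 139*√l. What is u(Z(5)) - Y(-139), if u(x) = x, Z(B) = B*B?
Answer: 25 + 139*I*√139/8 ≈ 25.0 + 204.85*I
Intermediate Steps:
Z(B) = B²
Y(l) = -139*√l/8
u(Z(5)) - Y(-139) = 5² - (-139)*√(-139)/8 = 25 - (-139)*I*√139/8 = 25 + 139*I*√139/8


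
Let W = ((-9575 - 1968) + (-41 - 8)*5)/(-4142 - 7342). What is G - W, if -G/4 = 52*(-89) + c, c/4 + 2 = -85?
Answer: 57141437/2871 ≈ 19903.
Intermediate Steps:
c = -348 (c = -8 + 4*(-85) = -8 - 340 = -348)
G = 19904 (G = -4*(52*(-89) - 348) = -4*(-4628 - 348) = -4*(-4976) = 19904)
W = 2947/2871 (W = (-11543 - 49*5)/(-11484) = (-11543 - 245)*(-1/11484) = -11788*(-1/11484) = 2947/2871 ≈ 1.0265)
G - W = 19904 - 1*2947/2871 = 19904 - 2947/2871 = 57141437/2871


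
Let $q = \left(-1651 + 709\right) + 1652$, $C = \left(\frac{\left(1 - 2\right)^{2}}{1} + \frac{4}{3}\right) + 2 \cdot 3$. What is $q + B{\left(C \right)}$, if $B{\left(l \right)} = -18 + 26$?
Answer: $718$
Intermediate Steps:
$C = \frac{25}{3}$ ($C = \left(\left(-1\right)^{2} \cdot 1 + 4 \cdot \frac{1}{3}\right) + 6 = \left(1 \cdot 1 + \frac{4}{3}\right) + 6 = \left(1 + \frac{4}{3}\right) + 6 = \frac{7}{3} + 6 = \frac{25}{3} \approx 8.3333$)
$B{\left(l \right)} = 8$
$q = 710$ ($q = -942 + 1652 = 710$)
$q + B{\left(C \right)} = 710 + 8 = 718$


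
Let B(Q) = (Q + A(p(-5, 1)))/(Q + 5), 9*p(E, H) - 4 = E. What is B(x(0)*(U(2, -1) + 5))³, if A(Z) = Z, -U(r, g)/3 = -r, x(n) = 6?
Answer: 208527857/260917119 ≈ 0.79921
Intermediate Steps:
U(r, g) = 3*r (U(r, g) = -(-3)*r = 3*r)
p(E, H) = 4/9 + E/9
B(Q) = (-⅑ + Q)/(5 + Q) (B(Q) = (Q + (4/9 + (⅑)*(-5)))/(Q + 5) = (Q + (4/9 - 5/9))/(5 + Q) = (Q - ⅑)/(5 + Q) = (-⅑ + Q)/(5 + Q))
B(x(0)*(U(2, -1) + 5))³ = ((-⅑ + 6*(3*2 + 5))/(5 + 6*(3*2 + 5)))³ = ((-⅑ + 6*(6 + 5))/(5 + 6*(6 + 5)))³ = ((-⅑ + 6*11)/(5 + 6*11))³ = ((-⅑ + 66)/(5 + 66))³ = ((593/9)/71)³ = ((1/71)*(593/9))³ = (593/639)³ = 208527857/260917119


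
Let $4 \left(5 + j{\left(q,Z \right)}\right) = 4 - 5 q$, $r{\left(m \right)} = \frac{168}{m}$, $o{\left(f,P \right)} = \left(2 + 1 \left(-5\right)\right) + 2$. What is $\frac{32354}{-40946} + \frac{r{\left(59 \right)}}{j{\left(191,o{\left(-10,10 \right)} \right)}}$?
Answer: $- \frac{15941051}{19879283} \approx -0.80189$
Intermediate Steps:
$o{\left(f,P \right)} = -1$ ($o{\left(f,P \right)} = \left(2 - 5\right) + 2 = -3 + 2 = -1$)
$j{\left(q,Z \right)} = -4 - \frac{5 q}{4}$ ($j{\left(q,Z \right)} = -5 + \frac{4 - 5 q}{4} = -5 - \left(-1 + \frac{5 q}{4}\right) = -4 - \frac{5 q}{4}$)
$\frac{32354}{-40946} + \frac{r{\left(59 \right)}}{j{\left(191,o{\left(-10,10 \right)} \right)}} = \frac{32354}{-40946} + \frac{168 \cdot \frac{1}{59}}{-4 - \frac{955}{4}} = 32354 \left(- \frac{1}{40946}\right) + \frac{168 \cdot \frac{1}{59}}{-4 - \frac{955}{4}} = - \frac{16177}{20473} + \frac{168}{59 \left(- \frac{971}{4}\right)} = - \frac{16177}{20473} + \frac{168}{59} \left(- \frac{4}{971}\right) = - \frac{16177}{20473} - \frac{672}{57289} = - \frac{15941051}{19879283}$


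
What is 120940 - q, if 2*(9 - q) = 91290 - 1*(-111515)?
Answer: 444667/2 ≈ 2.2233e+5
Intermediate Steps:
q = -202787/2 (q = 9 - (91290 - 1*(-111515))/2 = 9 - (91290 + 111515)/2 = 9 - 1/2*202805 = 9 - 202805/2 = -202787/2 ≈ -1.0139e+5)
120940 - q = 120940 - 1*(-202787/2) = 120940 + 202787/2 = 444667/2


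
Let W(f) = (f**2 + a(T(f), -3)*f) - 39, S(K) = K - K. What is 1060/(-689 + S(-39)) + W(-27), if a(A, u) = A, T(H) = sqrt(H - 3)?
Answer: 8950/13 - 27*I*sqrt(30) ≈ 688.46 - 147.89*I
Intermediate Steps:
T(H) = sqrt(-3 + H)
S(K) = 0
W(f) = -39 + f**2 + f*sqrt(-3 + f) (W(f) = (f**2 + sqrt(-3 + f)*f) - 39 = (f**2 + f*sqrt(-3 + f)) - 39 = -39 + f**2 + f*sqrt(-3 + f))
1060/(-689 + S(-39)) + W(-27) = 1060/(-689 + 0) + (-39 + (-27)**2 - 27*sqrt(-3 - 27)) = 1060/(-689) + (-39 + 729 - 27*I*sqrt(30)) = 1060*(-1/689) + (-39 + 729 - 27*I*sqrt(30)) = -20/13 + (-39 + 729 - 27*I*sqrt(30)) = -20/13 + (690 - 27*I*sqrt(30)) = 8950/13 - 27*I*sqrt(30)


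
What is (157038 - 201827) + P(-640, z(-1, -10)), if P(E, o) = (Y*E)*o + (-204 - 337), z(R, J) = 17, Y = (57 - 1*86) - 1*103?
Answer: 1390830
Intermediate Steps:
Y = -132 (Y = (57 - 86) - 103 = -29 - 103 = -132)
P(E, o) = -541 - 132*E*o (P(E, o) = (-132*E)*o + (-204 - 337) = -132*E*o - 541 = -541 - 132*E*o)
(157038 - 201827) + P(-640, z(-1, -10)) = (157038 - 201827) + (-541 - 132*(-640)*17) = -44789 + (-541 + 1436160) = -44789 + 1435619 = 1390830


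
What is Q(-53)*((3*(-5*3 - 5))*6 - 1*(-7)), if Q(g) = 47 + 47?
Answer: -33182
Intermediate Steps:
Q(g) = 94
Q(-53)*((3*(-5*3 - 5))*6 - 1*(-7)) = 94*((3*(-5*3 - 5))*6 - 1*(-7)) = 94*((3*(-15 - 5))*6 + 7) = 94*((3*(-20))*6 + 7) = 94*(-60*6 + 7) = 94*(-360 + 7) = 94*(-353) = -33182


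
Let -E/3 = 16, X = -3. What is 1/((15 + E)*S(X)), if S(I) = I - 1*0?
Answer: 1/99 ≈ 0.010101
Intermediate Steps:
S(I) = I (S(I) = I + 0 = I)
E = -48 (E = -3*16 = -48)
1/((15 + E)*S(X)) = 1/((15 - 48)*(-3)) = 1/(-33*(-3)) = 1/99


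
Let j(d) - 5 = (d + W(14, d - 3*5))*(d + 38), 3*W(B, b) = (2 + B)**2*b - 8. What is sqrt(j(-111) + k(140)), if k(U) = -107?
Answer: 5*sqrt(285513)/3 ≈ 890.56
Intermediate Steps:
W(B, b) = -8/3 + b*(2 + B)**2/3 (W(B, b) = ((2 + B)**2*b - 8)/3 = (b*(2 + B)**2 - 8)/3 = (-8 + b*(2 + B)**2)/3 = -8/3 + b*(2 + B)**2/3)
j(d) = 5 + (38 + d)*(-3848/3 + 259*d/3) (j(d) = 5 + (d + (-8/3 + (d - 3*5)*(2 + 14)**2/3))*(d + 38) = 5 + (d + (-8/3 + (1/3)*(d - 15)*16**2))*(38 + d) = 5 + (d + (-8/3 + (1/3)*(-15 + d)*256))*(38 + d) = 5 + (d + (-8/3 + (-1280 + 256*d/3)))*(38 + d) = 5 + (d + (-3848/3 + 256*d/3))*(38 + d) = 5 + (-3848/3 + 259*d/3)*(38 + d) = 5 + (38 + d)*(-3848/3 + 259*d/3))
sqrt(j(-111) + k(140)) = sqrt((-146209/3 + 1998*(-111) + (259/3)*(-111)**2) - 107) = sqrt((-146209/3 - 221778 + (259/3)*12321) - 107) = sqrt((-146209/3 - 221778 + 1063713) - 107) = sqrt(2379596/3 - 107) = sqrt(2379275/3) = 5*sqrt(285513)/3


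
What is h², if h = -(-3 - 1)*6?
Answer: 576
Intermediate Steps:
h = 24 (h = -(-4)*6 = -1*(-24) = 24)
h² = 24² = 576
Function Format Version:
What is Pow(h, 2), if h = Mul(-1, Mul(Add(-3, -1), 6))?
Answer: 576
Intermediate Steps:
h = 24 (h = Mul(-1, Mul(-4, 6)) = Mul(-1, -24) = 24)
Pow(h, 2) = Pow(24, 2) = 576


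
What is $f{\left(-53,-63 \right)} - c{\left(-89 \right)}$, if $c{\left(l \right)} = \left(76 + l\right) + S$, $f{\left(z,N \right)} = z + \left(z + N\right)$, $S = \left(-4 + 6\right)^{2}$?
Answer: $-160$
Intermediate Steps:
$S = 4$ ($S = 2^{2} = 4$)
$f{\left(z,N \right)} = N + 2 z$ ($f{\left(z,N \right)} = z + \left(N + z\right) = N + 2 z$)
$c{\left(l \right)} = 80 + l$ ($c{\left(l \right)} = \left(76 + l\right) + 4 = 80 + l$)
$f{\left(-53,-63 \right)} - c{\left(-89 \right)} = \left(-63 + 2 \left(-53\right)\right) - \left(80 - 89\right) = \left(-63 - 106\right) - -9 = -169 + 9 = -160$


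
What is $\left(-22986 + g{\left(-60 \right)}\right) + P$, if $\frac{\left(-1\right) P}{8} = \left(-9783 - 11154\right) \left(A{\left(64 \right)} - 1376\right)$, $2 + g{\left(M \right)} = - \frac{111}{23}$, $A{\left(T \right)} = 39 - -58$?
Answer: $- \frac{4927758667}{23} \approx -2.1425 \cdot 10^{8}$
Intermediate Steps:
$A{\left(T \right)} = 97$ ($A{\left(T \right)} = 39 + 58 = 97$)
$g{\left(M \right)} = - \frac{157}{23}$ ($g{\left(M \right)} = -2 - \frac{111}{23} = - \frac{157}{23}$)
$P = -214227384$ ($P = - 8 \left(-9783 - 11154\right) \left(97 - 1376\right) = - 8 \left(\left(-20937\right) \left(-1279\right)\right) = \left(-8\right) 26778423 = -214227384$)
$\left(-22986 + g{\left(-60 \right)}\right) + P = \left(-22986 - \frac{157}{23}\right) - 214227384 = - \frac{528835}{23} - 214227384 = - \frac{4927758667}{23}$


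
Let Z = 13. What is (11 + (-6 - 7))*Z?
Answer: -26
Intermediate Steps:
(11 + (-6 - 7))*Z = (11 + (-6 - 7))*13 = (11 - 13)*13 = -2*13 = -26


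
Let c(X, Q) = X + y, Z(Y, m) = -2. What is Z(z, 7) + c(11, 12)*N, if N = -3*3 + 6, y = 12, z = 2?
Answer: -71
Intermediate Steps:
c(X, Q) = 12 + X (c(X, Q) = X + 12 = 12 + X)
N = -3 (N = -9 + 6 = -3)
Z(z, 7) + c(11, 12)*N = -2 + (12 + 11)*(-3) = -2 + 23*(-3) = -2 - 69 = -71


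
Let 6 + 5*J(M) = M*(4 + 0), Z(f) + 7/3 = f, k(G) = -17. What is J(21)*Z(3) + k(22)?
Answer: -33/5 ≈ -6.6000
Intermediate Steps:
Z(f) = -7/3 + f
J(M) = -6/5 + 4*M/5 (J(M) = -6/5 + (M*(4 + 0))/5 = -6/5 + (M*4)/5 = -6/5 + (4*M)/5 = -6/5 + 4*M/5)
J(21)*Z(3) + k(22) = (-6/5 + (⅘)*21)*(-7/3 + 3) - 17 = (-6/5 + 84/5)*(⅔) - 17 = (78/5)*(⅔) - 17 = 52/5 - 17 = -33/5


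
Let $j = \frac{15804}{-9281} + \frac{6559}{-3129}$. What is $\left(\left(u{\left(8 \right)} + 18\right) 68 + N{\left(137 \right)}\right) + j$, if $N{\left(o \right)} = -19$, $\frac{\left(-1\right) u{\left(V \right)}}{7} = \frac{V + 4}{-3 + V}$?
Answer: $\frac{1219710566}{20743035} \approx 58.801$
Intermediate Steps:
$u{\left(V \right)} = - \frac{7 \left(4 + V\right)}{-3 + V}$ ($u{\left(V \right)} = - 7 \frac{V + 4}{-3 + V} = - 7 \frac{4 + V}{-3 + V} = - \frac{7 \left(4 + V\right)}{-3 + V}$)
$j = - \frac{15760685}{4148607}$ ($j = 15804 \left(- \frac{1}{9281}\right) + 6559 \left(- \frac{1}{3129}\right) = - \frac{15804}{9281} - \frac{937}{447} = - \frac{15760685}{4148607} \approx -3.799$)
$\left(\left(u{\left(8 \right)} + 18\right) 68 + N{\left(137 \right)}\right) + j = \left(\left(\frac{7 \left(-4 - 8\right)}{-3 + 8} + 18\right) 68 - 19\right) - \frac{15760685}{4148607} = \left(\left(\frac{7 \left(-4 - 8\right)}{5} + 18\right) 68 - 19\right) - \frac{15760685}{4148607} = \left(\left(7 \cdot \frac{1}{5} \left(-12\right) + 18\right) 68 - 19\right) - \frac{15760685}{4148607} = \left(\left(- \frac{84}{5} + 18\right) 68 - 19\right) - \frac{15760685}{4148607} = \left(\frac{6}{5} \cdot 68 - 19\right) - \frac{15760685}{4148607} = \left(\frac{408}{5} - 19\right) - \frac{15760685}{4148607} = \frac{313}{5} - \frac{15760685}{4148607} = \frac{1219710566}{20743035}$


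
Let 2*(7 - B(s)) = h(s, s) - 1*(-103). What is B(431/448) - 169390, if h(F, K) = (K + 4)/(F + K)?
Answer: -292107301/1724 ≈ -1.6944e+5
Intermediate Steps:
h(F, K) = (4 + K)/(F + K)
B(s) = -89/2 - (4 + s)/(4*s) (B(s) = 7 - ((4 + s)/(s + s) - 1*(-103))/2 = 7 - ((4 + s)/((2*s)) + 103)/2 = 7 - ((1/(2*s))*(4 + s) + 103)/2 = 7 - ((4 + s)/(2*s) + 103)/2 = 7 - (103 + (4 + s)/(2*s))/2 = 7 + (-103/2 - (4 + s)/(4*s)) = -89/2 - (4 + s)/(4*s))
B(431/448) - 169390 = (-179/4 - 1/(431/448)) - 169390 = (-179/4 - 1/(431*(1/448))) - 169390 = (-179/4 - 1/431/448) - 169390 = (-179/4 - 1*448/431) - 169390 = (-179/4 - 448/431) - 169390 = -78941/1724 - 169390 = -292107301/1724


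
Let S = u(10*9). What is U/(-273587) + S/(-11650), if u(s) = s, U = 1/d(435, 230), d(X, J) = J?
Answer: -113265251/14661527330 ≈ -0.0077253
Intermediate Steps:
U = 1/230 ≈ 0.0043478
S = 90 (S = 10*9 = 90)
U/(-273587) + S/(-11650) = (1/230)/(-273587) + 90/(-11650) = (1/230)*(-1/273587) + 90*(-1/11650) = -1/62925010 - 9/1165 = -113265251/14661527330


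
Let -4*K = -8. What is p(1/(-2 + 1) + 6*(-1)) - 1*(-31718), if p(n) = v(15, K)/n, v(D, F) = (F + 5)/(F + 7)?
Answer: 285461/9 ≈ 31718.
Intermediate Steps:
K = 2 (K = -1/4*(-8) = 2)
v(D, F) = (5 + F)/(7 + F)
p(n) = 7/(9*n) (p(n) = ((5 + 2)/(7 + 2))/n = (7/9)/n = ((1/9)*7)/n = 7/(9*n))
p(1/(-2 + 1) + 6*(-1)) - 1*(-31718) = 7/(9*(1/(-2 + 1) + 6*(-1))) - 1*(-31718) = 7/(9*(1/(-1) - 6)) + 31718 = 7/(9*(-1 - 6)) + 31718 = (7/9)/(-7) + 31718 = (7/9)*(-1/7) + 31718 = -1/9 + 31718 = 285461/9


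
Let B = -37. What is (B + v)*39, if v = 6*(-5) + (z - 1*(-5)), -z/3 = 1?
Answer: -2535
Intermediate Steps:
z = -3 (z = -3*1 = -3)
v = -28 (v = 6*(-5) + (-3 - 1*(-5)) = -30 + (-3 + 5) = -30 + 2 = -28)
(B + v)*39 = (-37 - 28)*39 = -65*39 = -2535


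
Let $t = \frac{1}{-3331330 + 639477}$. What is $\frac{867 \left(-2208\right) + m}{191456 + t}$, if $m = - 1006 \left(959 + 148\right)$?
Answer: $- \frac{8150871663234}{515371407967} \approx -15.816$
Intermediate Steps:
$m = -1113642$ ($m = \left(-1006\right) 1107 = -1113642$)
$t = - \frac{1}{2691853}$ ($t = \frac{1}{-2691853} = - \frac{1}{2691853} \approx -3.7149 \cdot 10^{-7}$)
$\frac{867 \left(-2208\right) + m}{191456 + t} = \frac{867 \left(-2208\right) - 1113642}{191456 - \frac{1}{2691853}} = \frac{-1914336 - 1113642}{\frac{515371407967}{2691853}} = \left(-3027978\right) \frac{2691853}{515371407967} = - \frac{8150871663234}{515371407967}$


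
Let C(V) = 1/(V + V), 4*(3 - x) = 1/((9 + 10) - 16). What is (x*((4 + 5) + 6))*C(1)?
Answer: 175/8 ≈ 21.875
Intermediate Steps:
x = 35/12 (x = 3 - 1/(4*((9 + 10) - 16)) = 3 - 1/(4*(19 - 16)) = 3 - 1/4/3 = 3 - 1/4*1/3 = 3 - 1/12 = 35/12 ≈ 2.9167)
C(V) = 1/(2*V)
(x*((4 + 5) + 6))*C(1) = (35*((4 + 5) + 6)/12)*((1/2)/1) = (35*(9 + 6)/12)*((1/2)*1) = ((35/12)*15)*(1/2) = (175/4)*(1/2) = 175/8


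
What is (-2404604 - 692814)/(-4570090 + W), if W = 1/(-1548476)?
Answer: 4796277434968/7076674682841 ≈ 0.67776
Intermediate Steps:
W = -1/1548476 ≈ -6.4580e-7
(-2404604 - 692814)/(-4570090 + W) = (-2404604 - 692814)/(-4570090 - 1/1548476) = -3097418/(-7076674682841/1548476) = -3097418*(-1548476/7076674682841) = 4796277434968/7076674682841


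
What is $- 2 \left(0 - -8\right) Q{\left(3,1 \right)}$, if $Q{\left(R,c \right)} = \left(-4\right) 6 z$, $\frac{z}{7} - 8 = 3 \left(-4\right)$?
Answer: $-10752$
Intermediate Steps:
$z = -28$ ($z = 56 + 7 \cdot 3 \left(-4\right) = 56 + 7 \left(-12\right) = 56 - 84 = -28$)
$Q{\left(R,c \right)} = 672$ ($Q{\left(R,c \right)} = \left(-4\right) 6 \left(-28\right) = \left(-24\right) \left(-28\right) = 672$)
$- 2 \left(0 - -8\right) Q{\left(3,1 \right)} = - 2 \left(0 - -8\right) 672 = - 2 \left(0 + 8\right) 672 = \left(-2\right) 8 \cdot 672 = \left(-16\right) 672 = -10752$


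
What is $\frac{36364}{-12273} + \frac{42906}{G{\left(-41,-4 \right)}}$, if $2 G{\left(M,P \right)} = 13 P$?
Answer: $- \frac{263765401}{159549} \approx -1653.2$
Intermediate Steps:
$G{\left(M,P \right)} = \frac{13 P}{2}$
$\frac{36364}{-12273} + \frac{42906}{G{\left(-41,-4 \right)}} = \frac{36364}{-12273} + \frac{42906}{\frac{13}{2} \left(-4\right)} = 36364 \left(- \frac{1}{12273}\right) + \frac{42906}{-26} = - \frac{36364}{12273} + 42906 \left(- \frac{1}{26}\right) = - \frac{36364}{12273} - \frac{21453}{13} = - \frac{263765401}{159549}$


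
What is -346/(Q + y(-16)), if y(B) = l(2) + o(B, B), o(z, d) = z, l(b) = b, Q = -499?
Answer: 346/513 ≈ 0.67446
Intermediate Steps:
y(B) = 2 + B
-346/(Q + y(-16)) = -346/(-499 + (2 - 16)) = -346/(-499 - 14) = -346/(-513) = -346*(-1/513) = 346/513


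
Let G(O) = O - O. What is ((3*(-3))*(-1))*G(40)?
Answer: 0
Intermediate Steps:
G(O) = 0
((3*(-3))*(-1))*G(40) = ((3*(-3))*(-1))*0 = -9*(-1)*0 = 9*0 = 0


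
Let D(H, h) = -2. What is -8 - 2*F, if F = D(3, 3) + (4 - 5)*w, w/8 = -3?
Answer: -52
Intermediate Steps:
w = -24 (w = 8*(-3) = -24)
F = 22 (F = -2 + (4 - 5)*(-24) = -2 - 1*(-24) = -2 + 24 = 22)
-8 - 2*F = -8 - 2*22 = -8 - 44 = -52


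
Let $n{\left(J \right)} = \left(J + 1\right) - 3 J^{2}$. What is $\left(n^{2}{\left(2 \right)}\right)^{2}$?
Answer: $6561$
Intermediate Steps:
$n{\left(J \right)} = 1 + J - 3 J^{2}$ ($n{\left(J \right)} = \left(1 + J\right) - 3 J^{2} = 1 + J - 3 J^{2}$)
$\left(n^{2}{\left(2 \right)}\right)^{2} = \left(\left(1 + 2 - 3 \cdot 2^{2}\right)^{2}\right)^{2} = \left(\left(1 + 2 - 12\right)^{2}\right)^{2} = \left(\left(-9\right)^{2}\right)^{2} = 81^{2} = 6561$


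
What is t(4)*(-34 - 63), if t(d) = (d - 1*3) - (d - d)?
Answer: -97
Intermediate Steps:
t(d) = -3 + d (t(d) = (d - 3) - 1*0 = (-3 + d) + 0 = -3 + d)
t(4)*(-34 - 63) = (-3 + 4)*(-34 - 63) = 1*(-97) = -97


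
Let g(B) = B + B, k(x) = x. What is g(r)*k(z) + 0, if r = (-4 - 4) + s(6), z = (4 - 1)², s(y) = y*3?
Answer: 180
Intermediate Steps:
s(y) = 3*y
z = 9 (z = 3² = 9)
r = 10 (r = (-4 - 4) + 3*6 = -8 + 18 = 10)
g(B) = 2*B
g(r)*k(z) + 0 = (2*10)*9 + 0 = 20*9 + 0 = 180 + 0 = 180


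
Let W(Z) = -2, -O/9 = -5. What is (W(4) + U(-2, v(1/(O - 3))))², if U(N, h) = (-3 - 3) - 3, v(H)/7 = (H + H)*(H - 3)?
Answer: 121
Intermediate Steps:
O = 45 (O = -9*(-5) = 45)
v(H) = 14*H*(-3 + H) (v(H) = 7*((H + H)*(H - 3)) = 7*((2*H)*(-3 + H)) = 7*(2*H*(-3 + H)) = 14*H*(-3 + H))
U(N, h) = -9 (U(N, h) = -6 - 3 = -9)
(W(4) + U(-2, v(1/(O - 3))))² = (-2 - 9)² = (-11)² = 121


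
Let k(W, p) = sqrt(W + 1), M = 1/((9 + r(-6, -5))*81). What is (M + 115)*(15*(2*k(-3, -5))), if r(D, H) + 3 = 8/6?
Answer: 341555*I*sqrt(2)/99 ≈ 4879.1*I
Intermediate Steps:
r(D, H) = -5/3 (r(D, H) = -3 + 8/6 = -3 + 8*(1/6) = -3 + 4/3 = -5/3)
M = 1/594 (M = 1/((9 - 5/3)*81) = (1/81)/(22/3) = (3/22)*(1/81) = 1/594 ≈ 0.0016835)
k(W, p) = sqrt(1 + W)
(M + 115)*(15*(2*k(-3, -5))) = (1/594 + 115)*(15*(2*sqrt(1 - 3))) = 68311*(15*(2*sqrt(-2)))/594 = 68311*(15*(2*(I*sqrt(2))))/594 = 68311*(15*(2*I*sqrt(2)))/594 = 68311*(30*I*sqrt(2))/594 = 341555*I*sqrt(2)/99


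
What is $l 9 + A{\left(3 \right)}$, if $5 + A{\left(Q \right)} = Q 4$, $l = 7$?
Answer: $70$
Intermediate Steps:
$A{\left(Q \right)} = -5 + 4 Q$ ($A{\left(Q \right)} = -5 + Q 4 = -5 + 4 Q$)
$l 9 + A{\left(3 \right)} = 7 \cdot 9 + \left(-5 + 4 \cdot 3\right) = 63 + \left(-5 + 12\right) = 63 + 7 = 70$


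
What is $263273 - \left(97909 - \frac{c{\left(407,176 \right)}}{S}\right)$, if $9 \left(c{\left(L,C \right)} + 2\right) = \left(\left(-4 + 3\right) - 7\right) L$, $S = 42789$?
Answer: $\frac{63681838490}{385101} \approx 1.6536 \cdot 10^{5}$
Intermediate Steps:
$c{\left(L,C \right)} = -2 - \frac{8 L}{9}$ ($c{\left(L,C \right)} = -2 + \frac{\left(\left(-4 + 3\right) - 7\right) L}{9} = -2 + \frac{\left(-1 - 7\right) L}{9} = -2 + \frac{\left(-8\right) L}{9} = -2 - \frac{8 L}{9}$)
$263273 - \left(97909 - \frac{c{\left(407,176 \right)}}{S}\right) = 263273 - \left(97909 - \frac{-2 - \frac{3256}{9}}{42789}\right) = 263273 - \left(97909 - \left(-2 - \frac{3256}{9}\right) \frac{1}{42789}\right) = 263273 - \frac{37704857083}{385101} = \frac{63681838490}{385101}$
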